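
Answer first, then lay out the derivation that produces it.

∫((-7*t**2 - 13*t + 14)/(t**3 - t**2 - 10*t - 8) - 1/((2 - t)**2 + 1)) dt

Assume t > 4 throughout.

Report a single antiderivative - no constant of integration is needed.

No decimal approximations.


The answer is -5*log(t - 4) - 4*log(t + 1) + 2*log(t + 2) - atan(t - 2).
Step 1. Rewrite: now ∫((-7*t**2 - 13*t + 14)/(t**3 - t**2 - 10*t - 8)) dt + ∫(-1/((2 - t)**2 + 1)) dt.
Step 2. Decompose ∫((-7*t**2 - 13*t + 14)/(t**3 - t**2 - 10*t - 8)) dt by partial fractions, (-7*t**2 - 13*t + 14)/(t**3 - t**2 - 10*t - 8) = 2/(t + 2) - 4/(t + 1) - 5/(t - 4): now ∫(-5/(t - 4)) dt + ∫(-4/(t + 1)) dt + ∫(2/(t + 2)) dt + ∫(-1/((2 - t)**2 + 1)) dt.
Step 3. Evaluate the standard form [assuming t > -1]: now -4*log(t + 1) + ∫(-5/(t - 4)) dt + ∫(2/(t + 2)) dt + ∫(-1/((2 - t)**2 + 1)) dt.
Step 4. Evaluate the standard form [assuming t > 4]: now -5*log(t - 4) - 4*log(t + 1) + ∫(2/(t + 2)) dt + ∫(-1/((2 - t)**2 + 1)) dt.
Step 5. Evaluate the standard form [assuming t > -2]: now -5*log(t - 4) - 4*log(t + 1) + 2*log(t + 2) + ∫(-1/((2 - t)**2 + 1)) dt.
Step 6. Substitute u = 2 - t, turning ∫(-1/((2 - t)**2 + 1)) dt into ∫(1/(u**2 + 1)) du: now -5*log(t - 4) - 4*log(t + 1) + 2*log(t + 2) + ∫(1/(u**2 + 1)) du.
Step 7. Evaluate the standard form: now -5*log(t - 4) - 4*log(t + 1) + 2*log(t + 2) + atan(u).
Step 8. Substitute back u = 2 - t: now -5*log(t - 4) - 4*log(t + 1) + 2*log(t + 2) - atan(t - 2).
Answer: -5*log(t - 4) - 4*log(t + 1) + 2*log(t + 2) - atan(t - 2).


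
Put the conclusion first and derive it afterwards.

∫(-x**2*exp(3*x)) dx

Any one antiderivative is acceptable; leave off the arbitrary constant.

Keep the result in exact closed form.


The answer is -x**2*exp(3*x)/3 + 2*x*exp(3*x)/9 - 2*exp(3*x)/27.
Step 1. Integrate ∫(-x**2*exp(3*x)) dx by parts with u = x**2, dv = (-exp(3*x)) dx, so v = -exp(3*x)/3: now -x**2*exp(3*x)/3 + ∫(2*x*exp(3*x)/3) dx.
Step 2. Integrate ∫(2*x*exp(3*x)/3) dx by parts with u = x, dv = (2*exp(3*x)/3) dx, so v = 2*exp(3*x)/9: now -x**2*exp(3*x)/3 + 2*x*exp(3*x)/9 + ∫(-2*exp(3*x)/9) dx.
Step 3. Evaluate the standard form: now -x**2*exp(3*x)/3 + 2*x*exp(3*x)/9 - 2*exp(3*x)/27.
Answer: -x**2*exp(3*x)/3 + 2*x*exp(3*x)/9 - 2*exp(3*x)/27.


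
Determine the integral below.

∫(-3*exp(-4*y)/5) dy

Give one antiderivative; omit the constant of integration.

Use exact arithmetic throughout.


Answer: 3*exp(-4*y)/20.


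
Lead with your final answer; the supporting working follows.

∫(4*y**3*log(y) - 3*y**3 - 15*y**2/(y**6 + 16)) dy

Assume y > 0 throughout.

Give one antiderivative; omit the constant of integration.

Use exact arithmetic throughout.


The answer is y**4*log(y) - y**4 - 5*atan(y**3/4)/4.
Step 1. Rewrite: now ∫(-3*y**3) dy + ∫(-15*y**2/(y**6 + 16)) dy + ∫(4*y**3*log(y)) dy.
Step 2. Evaluate the standard form: now -3*y**4/4 + ∫(-15*y**2/(y**6 + 16)) dy + ∫(4*y**3*log(y)) dy.
Step 3. Integrate ∫(4*y**3*log(y)) dy by parts with u = log(y), dv = (4*y**3) dy, so v = y**4 [assuming y > 0]: now y**4*log(y) - 3*y**4/4 + ∫(-y**3) dy + ∫(-15*y**2/(y**6 + 16)) dy.
Step 4. Evaluate the standard form: now y**4*log(y) - y**4 + ∫(-15*y**2/(y**6 + 16)) dy.
Step 5. Substitute u = y**3, turning ∫(-15*y**2/(y**6 + 16)) dy into ∫(-5/(u**2 + 16)) du: now y**4*log(y) - y**4 + ∫(-5/(u**2 + 16)) du.
Step 6. Evaluate the standard form: now y**4*log(y) - y**4 - 5*atan(u/4)/4.
Step 7. Substitute back u = y**3: now y**4*log(y) - y**4 - 5*atan(y**3/4)/4.
Answer: y**4*log(y) - y**4 - 5*atan(y**3/4)/4.


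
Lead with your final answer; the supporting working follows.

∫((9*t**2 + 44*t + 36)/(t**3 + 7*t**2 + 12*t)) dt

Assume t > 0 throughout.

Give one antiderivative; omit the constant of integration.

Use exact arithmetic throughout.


The answer is 3*log(t) + 5*log(t + 3) + log(t + 4).
Step 1. Decompose ∫((9*t**2 + 44*t + 36)/(t**3 + 7*t**2 + 12*t)) dt by partial fractions, (9*t**2 + 44*t + 36)/(t**3 + 7*t**2 + 12*t) = 1/(t + 4) + 5/(t + 3) + 3/t: now ∫(3/t) dt + ∫(5/(t + 3)) dt + ∫(1/(t + 4)) dt.
Step 2. Evaluate the standard form [assuming t > -3]: now 5*log(t + 3) + ∫(3/t) dt + ∫(1/(t + 4)) dt.
Step 3. Evaluate the standard form [assuming t > 0]: now 3*log(t) + 5*log(t + 3) + ∫(1/(t + 4)) dt.
Step 4. Evaluate the standard form [assuming t > -4]: now 3*log(t) + 5*log(t + 3) + log(t + 4).
Answer: 3*log(t) + 5*log(t + 3) + log(t + 4).


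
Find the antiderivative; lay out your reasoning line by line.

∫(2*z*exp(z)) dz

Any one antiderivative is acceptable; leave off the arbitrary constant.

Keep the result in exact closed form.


Step 1. Integrate ∫(2*z*exp(z)) dz by parts with u = z, dv = (2*exp(z)) dz, so v = 2*exp(z): now 2*z*exp(z) + ∫(-2*exp(z)) dz.
Step 2. Evaluate the standard form: now 2*z*exp(z) - 2*exp(z).
Answer: 2*z*exp(z) - 2*exp(z).


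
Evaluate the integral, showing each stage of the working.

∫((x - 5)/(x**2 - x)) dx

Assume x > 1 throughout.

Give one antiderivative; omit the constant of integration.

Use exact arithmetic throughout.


Step 1. Decompose ∫((x - 5)/(x**2 - x)) dx by partial fractions, (x - 5)/(x**2 - x) = -4/(x - 1) + 5/x: now ∫(5/x) dx + ∫(-4/(x - 1)) dx.
Step 2. Evaluate the standard form [assuming x > 1]: now -4*log(x - 1) + ∫(5/x) dx.
Step 3. Evaluate the standard form [assuming x > 0]: now 5*log(x) - 4*log(x - 1).
Answer: 5*log(x) - 4*log(x - 1).


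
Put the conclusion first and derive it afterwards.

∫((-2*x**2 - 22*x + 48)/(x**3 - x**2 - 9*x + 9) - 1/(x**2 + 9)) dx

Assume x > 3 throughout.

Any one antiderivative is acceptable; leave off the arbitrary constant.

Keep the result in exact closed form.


The answer is -3*log(x - 3) - 3*log(x - 1) + 4*log(x + 3) - atan(x/3)/3.
Step 1. Rewrite: now ∫((-2*x**2 - 22*x + 48)/(x**3 - x**2 - 9*x + 9)) dx + ∫(-1/(x**2 + 9)) dx.
Step 2. Decompose ∫((-2*x**2 - 22*x + 48)/(x**3 - x**2 - 9*x + 9)) dx by partial fractions, (-2*x**2 - 22*x + 48)/(x**3 - x**2 - 9*x + 9) = 4/(x + 3) - 3/(x - 1) - 3/(x - 3): now ∫(-3/(x - 3)) dx + ∫(-3/(x - 1)) dx + ∫(4/(x + 3)) dx + ∫(-1/(x**2 + 9)) dx.
Step 3. Evaluate the standard form [assuming x > 3]: now -3*log(x - 3) + ∫(-3/(x - 1)) dx + ∫(4/(x + 3)) dx + ∫(-1/(x**2 + 9)) dx.
Step 4. Evaluate the standard form [assuming x > 1]: now -3*log(x - 3) - 3*log(x - 1) + ∫(4/(x + 3)) dx + ∫(-1/(x**2 + 9)) dx.
Step 5. Evaluate the standard form [assuming x > -3]: now -3*log(x - 3) - 3*log(x - 1) + 4*log(x + 3) + ∫(-1/(x**2 + 9)) dx.
Step 6. Evaluate the standard form: now -3*log(x - 3) - 3*log(x - 1) + 4*log(x + 3) - atan(x/3)/3.
Answer: -3*log(x - 3) - 3*log(x - 1) + 4*log(x + 3) - atan(x/3)/3.


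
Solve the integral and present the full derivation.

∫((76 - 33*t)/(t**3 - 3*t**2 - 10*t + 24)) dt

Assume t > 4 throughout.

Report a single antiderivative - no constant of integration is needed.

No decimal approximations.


Step 1. Decompose ∫((76 - 33*t)/(t**3 - 3*t**2 - 10*t + 24)) dt by partial fractions, (76 - 33*t)/(t**3 - 3*t**2 - 10*t + 24) = 5/(t + 3) - 1/(t - 2) - 4/(t - 4): now ∫(-4/(t - 4)) dt + ∫(-1/(t - 2)) dt + ∫(5/(t + 3)) dt.
Step 2. Evaluate the standard form [assuming t > 2]: now -log(t - 2) + ∫(-4/(t - 4)) dt + ∫(5/(t + 3)) dt.
Step 3. Evaluate the standard form [assuming t > -3]: now -log(t - 2) + 5*log(t + 3) + ∫(-4/(t - 4)) dt.
Step 4. Evaluate the standard form [assuming t > 4]: now -4*log(t - 4) - log(t - 2) + 5*log(t + 3).
Answer: -4*log(t - 4) - log(t - 2) + 5*log(t + 3).


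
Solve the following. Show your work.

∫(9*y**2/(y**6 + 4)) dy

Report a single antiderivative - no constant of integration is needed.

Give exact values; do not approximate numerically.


Step 1. Substitute u = y**3, turning ∫(9*y**2/(y**6 + 4)) dy into ∫(3/(u**2 + 4)) du: now ∫(3/(u**2 + 4)) du.
Step 2. Evaluate the standard form: now 3*atan(u/2)/2.
Step 3. Substitute back u = y**3: now 3*atan(y**3/2)/2.
Answer: 3*atan(y**3/2)/2.


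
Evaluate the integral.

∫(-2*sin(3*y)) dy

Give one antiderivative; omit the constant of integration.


Answer: 2*cos(3*y)/3.


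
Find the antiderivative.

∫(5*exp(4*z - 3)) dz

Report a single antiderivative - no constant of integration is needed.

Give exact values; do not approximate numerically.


Answer: 5*exp(4*z - 3)/4.


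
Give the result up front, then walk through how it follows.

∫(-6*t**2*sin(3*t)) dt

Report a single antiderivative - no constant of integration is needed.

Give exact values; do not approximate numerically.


The answer is 2*t**2*cos(3*t) - 4*t*sin(3*t)/3 - 4*cos(3*t)/9.
Step 1. Integrate ∫(-6*t**2*sin(3*t)) dt by parts with u = t**2, dv = (-6*sin(3*t)) dt, so v = 2*cos(3*t): now 2*t**2*cos(3*t) + ∫(-4*t*cos(3*t)) dt.
Step 2. Integrate ∫(-4*t*cos(3*t)) dt by parts with u = t, dv = (-4*cos(3*t)) dt, so v = -4*sin(3*t)/3: now 2*t**2*cos(3*t) - 4*t*sin(3*t)/3 + ∫(4*sin(3*t)/3) dt.
Step 3. Evaluate the standard form: now 2*t**2*cos(3*t) - 4*t*sin(3*t)/3 - 4*cos(3*t)/9.
Answer: 2*t**2*cos(3*t) - 4*t*sin(3*t)/3 - 4*cos(3*t)/9.


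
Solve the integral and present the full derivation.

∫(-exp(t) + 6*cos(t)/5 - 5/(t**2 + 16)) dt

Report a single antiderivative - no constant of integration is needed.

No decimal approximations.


Step 1. Rewrite: now ∫(-5/(t**2 + 16)) dt + ∫(-exp(t)) dt + ∫(6*cos(t)/5) dt.
Step 2. Evaluate the standard form: now -exp(t) + ∫(-5/(t**2 + 16)) dt + ∫(6*cos(t)/5) dt.
Step 3. Evaluate the standard form: now -exp(t) - 5*atan(t/4)/4 + ∫(6*cos(t)/5) dt.
Step 4. Evaluate the standard form: now -exp(t) + 6*sin(t)/5 - 5*atan(t/4)/4.
Answer: -exp(t) + 6*sin(t)/5 - 5*atan(t/4)/4.


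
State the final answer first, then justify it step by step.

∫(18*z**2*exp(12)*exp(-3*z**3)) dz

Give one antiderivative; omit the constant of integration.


The answer is -2*exp(12 - 3*z**3).
Step 1. Substitute u = z**3 - 4, turning ∫(18*z**2*exp(12)*exp(-3*z**3)) dz into ∫(6*exp(-3*u)) du: now ∫(6*exp(-3*u)) du.
Step 2. Evaluate the standard form: now -2*exp(-3*u).
Step 3. Substitute back u = z**3 - 4: now -2*exp(12 - 3*z**3).
Answer: -2*exp(12 - 3*z**3).


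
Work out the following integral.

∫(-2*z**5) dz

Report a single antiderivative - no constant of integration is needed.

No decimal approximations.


Answer: -z**6/3.


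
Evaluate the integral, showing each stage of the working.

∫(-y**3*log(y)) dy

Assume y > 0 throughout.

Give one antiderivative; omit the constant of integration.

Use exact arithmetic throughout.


Step 1. Integrate ∫(-y**3*log(y)) dy by parts with u = log(y), dv = (-y**3) dy, so v = -y**4/4 [assuming y > 0]: now -y**4*log(y)/4 + ∫(y**3/4) dy.
Step 2. Evaluate the standard form: now -y**4*log(y)/4 + y**4/16.
Answer: -y**4*log(y)/4 + y**4/16.


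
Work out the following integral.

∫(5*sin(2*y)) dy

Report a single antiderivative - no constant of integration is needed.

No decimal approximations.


Answer: -5*cos(2*y)/2.


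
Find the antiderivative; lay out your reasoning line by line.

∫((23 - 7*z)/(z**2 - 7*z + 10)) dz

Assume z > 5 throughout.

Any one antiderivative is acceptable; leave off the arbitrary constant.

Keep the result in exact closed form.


Step 1. Decompose ∫((23 - 7*z)/(z**2 - 7*z + 10)) dz by partial fractions, (23 - 7*z)/(z**2 - 7*z + 10) = -3/(z - 2) - 4/(z - 5): now ∫(-4/(z - 5)) dz + ∫(-3/(z - 2)) dz.
Step 2. Evaluate the standard form [assuming z > 5]: now -4*log(z - 5) + ∫(-3/(z - 2)) dz.
Step 3. Evaluate the standard form [assuming z > 2]: now -4*log(z - 5) - 3*log(z - 2).
Answer: -4*log(z - 5) - 3*log(z - 2).


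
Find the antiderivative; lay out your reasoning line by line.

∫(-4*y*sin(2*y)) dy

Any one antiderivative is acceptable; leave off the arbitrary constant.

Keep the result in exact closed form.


Step 1. Integrate ∫(-4*y*sin(2*y)) dy by parts with u = y, dv = (-4*sin(2*y)) dy, so v = 2*cos(2*y): now 2*y*cos(2*y) + ∫(-2*cos(2*y)) dy.
Step 2. Evaluate the standard form: now 2*y*cos(2*y) - sin(2*y).
Answer: 2*y*cos(2*y) - sin(2*y).


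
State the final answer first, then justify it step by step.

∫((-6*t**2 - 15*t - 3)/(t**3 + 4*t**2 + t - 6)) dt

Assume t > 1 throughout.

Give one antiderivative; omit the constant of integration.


The answer is -2*log(t - 1) - log(t + 2) - 3*log(t + 3).
Step 1. Decompose ∫((-6*t**2 - 15*t - 3)/(t**3 + 4*t**2 + t - 6)) dt by partial fractions, (-6*t**2 - 15*t - 3)/(t**3 + 4*t**2 + t - 6) = -3/(t + 3) - 1/(t + 2) - 2/(t - 1): now ∫(-2/(t - 1)) dt + ∫(-1/(t + 2)) dt + ∫(-3/(t + 3)) dt.
Step 2. Evaluate the standard form [assuming t > 1]: now -2*log(t - 1) + ∫(-1/(t + 2)) dt + ∫(-3/(t + 3)) dt.
Step 3. Evaluate the standard form [assuming t > -2]: now -2*log(t - 1) - log(t + 2) + ∫(-3/(t + 3)) dt.
Step 4. Evaluate the standard form [assuming t > -3]: now -2*log(t - 1) - log(t + 2) - 3*log(t + 3).
Answer: -2*log(t - 1) - log(t + 2) - 3*log(t + 3).


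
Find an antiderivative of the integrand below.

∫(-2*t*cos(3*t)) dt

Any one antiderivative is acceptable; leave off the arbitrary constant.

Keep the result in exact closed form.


Answer: -2*t*sin(3*t)/3 - 2*cos(3*t)/9.


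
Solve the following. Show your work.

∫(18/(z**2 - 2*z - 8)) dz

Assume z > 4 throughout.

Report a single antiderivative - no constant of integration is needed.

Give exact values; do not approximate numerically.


Step 1. Decompose ∫(18/(z**2 - 2*z - 8)) dz by partial fractions, 18/(z**2 - 2*z - 8) = -3/(z + 2) + 3/(z - 4): now ∫(3/(z - 4)) dz + ∫(-3/(z + 2)) dz.
Step 2. Evaluate the standard form [assuming z > -2]: now -3*log(z + 2) + ∫(3/(z - 4)) dz.
Step 3. Evaluate the standard form [assuming z > 4]: now 3*log(z - 4) - 3*log(z + 2).
Answer: 3*log(z - 4) - 3*log(z + 2).


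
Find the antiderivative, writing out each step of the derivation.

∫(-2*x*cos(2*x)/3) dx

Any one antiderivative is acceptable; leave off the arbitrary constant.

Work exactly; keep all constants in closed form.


Step 1. Integrate ∫(-2*x*cos(2*x)/3) dx by parts with u = x, dv = (-2*cos(2*x)/3) dx, so v = -sin(2*x)/3: now -x*sin(2*x)/3 + ∫(sin(2*x)/3) dx.
Step 2. Evaluate the standard form: now -x*sin(2*x)/3 - cos(2*x)/6.
Answer: -x*sin(2*x)/3 - cos(2*x)/6.


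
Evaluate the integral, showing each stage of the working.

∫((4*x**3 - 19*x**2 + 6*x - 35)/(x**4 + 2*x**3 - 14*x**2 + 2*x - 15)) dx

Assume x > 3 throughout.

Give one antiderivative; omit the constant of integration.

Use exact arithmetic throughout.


Step 1. Decompose ∫((4*x**3 - 19*x**2 + 6*x - 35)/(x**4 + 2*x**3 - 14*x**2 + 2*x - 15)) dx by partial fractions, (4*x**3 - 19*x**2 + 6*x - 35)/(x**4 + 2*x**3 - 14*x**2 + 2*x - 15) = 1/(x**2 + 1) + 5/(x + 5) - 1/(x - 3): now ∫(-1/(x - 3)) dx + ∫(5/(x + 5)) dx + ∫(1/(x**2 + 1)) dx.
Step 2. Evaluate the standard form [assuming x > -5]: now 5*log(x + 5) + ∫(-1/(x - 3)) dx + ∫(1/(x**2 + 1)) dx.
Step 3. Evaluate the standard form [assuming x > 3]: now -log(x - 3) + 5*log(x + 5) + ∫(1/(x**2 + 1)) dx.
Step 4. Evaluate the standard form: now -log(x - 3) + 5*log(x + 5) + atan(x).
Answer: -log(x - 3) + 5*log(x + 5) + atan(x).


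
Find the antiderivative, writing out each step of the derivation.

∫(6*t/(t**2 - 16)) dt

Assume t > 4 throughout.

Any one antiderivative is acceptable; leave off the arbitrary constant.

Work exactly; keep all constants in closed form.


Step 1. Decompose ∫(6*t/(t**2 - 16)) dt by partial fractions, 6*t/(t**2 - 16) = 3/(t + 4) + 3/(t - 4): now ∫(3/(t - 4)) dt + ∫(3/(t + 4)) dt.
Step 2. Evaluate the standard form [assuming t > 4]: now 3*log(t - 4) + ∫(3/(t + 4)) dt.
Step 3. Evaluate the standard form [assuming t > -4]: now 3*log(t - 4) + 3*log(t + 4).
Answer: 3*log(t - 4) + 3*log(t + 4).


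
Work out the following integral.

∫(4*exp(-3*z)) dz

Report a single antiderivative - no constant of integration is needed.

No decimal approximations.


Answer: -4*exp(-3*z)/3.


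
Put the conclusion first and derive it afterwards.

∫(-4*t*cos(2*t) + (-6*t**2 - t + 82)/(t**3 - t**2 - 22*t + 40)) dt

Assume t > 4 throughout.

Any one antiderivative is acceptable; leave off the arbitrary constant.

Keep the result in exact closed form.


The answer is -2*t*sin(2*t) - log(t - 4) - 4*log(t - 2) - log(t + 5) - cos(2*t).
Step 1. Rewrite: now ∫(-4*t*cos(2*t)) dt + ∫((-6*t**2 - t + 82)/(t**3 - t**2 - 22*t + 40)) dt.
Step 2. Integrate ∫(-4*t*cos(2*t)) dt by parts with u = t, dv = (-4*cos(2*t)) dt, so v = -2*sin(2*t): now -2*t*sin(2*t) + ∫((-6*t**2 - t + 82)/(t**3 - t**2 - 22*t + 40)) dt + ∫(2*sin(2*t)) dt.
Step 3. Evaluate the standard form: now -2*t*sin(2*t) - cos(2*t) + ∫((-6*t**2 - t + 82)/(t**3 - t**2 - 22*t + 40)) dt.
Step 4. Decompose ∫((-6*t**2 - t + 82)/(t**3 - t**2 - 22*t + 40)) dt by partial fractions, (-6*t**2 - t + 82)/(t**3 - t**2 - 22*t + 40) = -1/(t + 5) - 4/(t - 2) - 1/(t - 4): now -2*t*sin(2*t) - cos(2*t) + ∫(-1/(t - 4)) dt + ∫(-4/(t - 2)) dt + ∫(-1/(t + 5)) dt.
Step 5. Evaluate the standard form [assuming t > 4]: now -2*t*sin(2*t) - log(t - 4) - cos(2*t) + ∫(-4/(t - 2)) dt + ∫(-1/(t + 5)) dt.
Step 6. Evaluate the standard form [assuming t > 2]: now -2*t*sin(2*t) - log(t - 4) - 4*log(t - 2) - cos(2*t) + ∫(-1/(t + 5)) dt.
Step 7. Evaluate the standard form [assuming t > -5]: now -2*t*sin(2*t) - log(t - 4) - 4*log(t - 2) - log(t + 5) - cos(2*t).
Answer: -2*t*sin(2*t) - log(t - 4) - 4*log(t - 2) - log(t + 5) - cos(2*t).


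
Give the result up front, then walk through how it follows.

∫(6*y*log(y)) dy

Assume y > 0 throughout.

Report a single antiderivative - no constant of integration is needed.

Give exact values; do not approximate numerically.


The answer is 3*y**2*log(y) - 3*y**2/2.
Step 1. Integrate ∫(6*y*log(y)) dy by parts with u = log(y), dv = (6*y) dy, so v = 3*y**2 [assuming y > 0]: now 3*y**2*log(y) + ∫(-3*y) dy.
Step 2. Evaluate the standard form: now 3*y**2*log(y) - 3*y**2/2.
Answer: 3*y**2*log(y) - 3*y**2/2.


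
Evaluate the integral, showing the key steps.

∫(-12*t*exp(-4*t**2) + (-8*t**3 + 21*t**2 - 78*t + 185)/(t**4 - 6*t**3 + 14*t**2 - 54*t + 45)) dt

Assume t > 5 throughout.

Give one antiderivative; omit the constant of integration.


Step 1. Rewrite: now ∫(-12*t*exp(-4*t**2)) dt + ∫((-8*t**3 + 21*t**2 - 78*t + 185)/(t**4 - 6*t**3 + 14*t**2 - 54*t + 45)) dt.
Step 2. Substitute u = t**2, turning ∫(-12*t*exp(-4*t**2)) dt into ∫(-6*exp(-4*u)) du: now ∫((-8*t**3 + 21*t**2 - 78*t + 185)/(t**4 - 6*t**3 + 14*t**2 - 54*t + 45)) dt + ∫(-6*exp(-4*u)) du.
Step 3. Evaluate the standard form: now ∫((-8*t**3 + 21*t**2 - 78*t + 185)/(t**4 - 6*t**3 + 14*t**2 - 54*t + 45)) dt + 3*exp(-4*u)/2.
Step 4. Substitute back u = t**2: now ∫((-8*t**3 + 21*t**2 - 78*t + 185)/(t**4 - 6*t**3 + 14*t**2 - 54*t + 45)) dt + 3*exp(-4*t**2)/2.
Step 5. Decompose ∫((-8*t**3 + 21*t**2 - 78*t + 185)/(t**4 - 6*t**3 + 14*t**2 - 54*t + 45)) dt by partial fractions, (-8*t**3 + 21*t**2 - 78*t + 185)/(t**4 - 6*t**3 + 14*t**2 - 54*t + 45) = 1/(t**2 + 9) - 3/(t - 1) - 5/(t - 5): now ∫(-5/(t - 5)) dt + ∫(-3/(t - 1)) dt + ∫(1/(t**2 + 9)) dt + 3*exp(-4*t**2)/2.
Step 6. Evaluate the standard form [assuming t > 5]: now -5*log(t - 5) + ∫(-3/(t - 1)) dt + ∫(1/(t**2 + 9)) dt + 3*exp(-4*t**2)/2.
Step 7. Evaluate the standard form [assuming t > 1]: now -5*log(t - 5) - 3*log(t - 1) + ∫(1/(t**2 + 9)) dt + 3*exp(-4*t**2)/2.
Step 8. Evaluate the standard form: now -5*log(t - 5) - 3*log(t - 1) + atan(t/3)/3 + 3*exp(-4*t**2)/2.
Answer: -5*log(t - 5) - 3*log(t - 1) + atan(t/3)/3 + 3*exp(-4*t**2)/2.


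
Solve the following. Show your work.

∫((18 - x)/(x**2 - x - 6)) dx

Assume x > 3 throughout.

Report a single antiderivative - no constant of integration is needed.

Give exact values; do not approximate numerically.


Step 1. Decompose ∫((18 - x)/(x**2 - x - 6)) dx by partial fractions, (18 - x)/(x**2 - x - 6) = -4/(x + 2) + 3/(x - 3): now ∫(3/(x - 3)) dx + ∫(-4/(x + 2)) dx.
Step 2. Evaluate the standard form [assuming x > -2]: now -4*log(x + 2) + ∫(3/(x - 3)) dx.
Step 3. Evaluate the standard form [assuming x > 3]: now 3*log(x - 3) - 4*log(x + 2).
Answer: 3*log(x - 3) - 4*log(x + 2).


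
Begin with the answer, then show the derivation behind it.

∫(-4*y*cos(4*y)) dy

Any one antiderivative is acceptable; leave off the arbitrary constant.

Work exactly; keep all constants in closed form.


The answer is -y*sin(4*y) - cos(4*y)/4.
Step 1. Integrate ∫(-4*y*cos(4*y)) dy by parts with u = y, dv = (-4*cos(4*y)) dy, so v = -sin(4*y): now -y*sin(4*y) + ∫(sin(4*y)) dy.
Step 2. Evaluate the standard form: now -y*sin(4*y) - cos(4*y)/4.
Answer: -y*sin(4*y) - cos(4*y)/4.


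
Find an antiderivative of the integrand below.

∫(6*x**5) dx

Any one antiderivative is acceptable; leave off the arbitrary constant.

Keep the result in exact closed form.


Answer: x**6.


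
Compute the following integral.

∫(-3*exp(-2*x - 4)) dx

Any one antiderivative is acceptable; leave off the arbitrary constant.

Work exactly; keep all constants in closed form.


Answer: 3*exp(-2*x - 4)/2.


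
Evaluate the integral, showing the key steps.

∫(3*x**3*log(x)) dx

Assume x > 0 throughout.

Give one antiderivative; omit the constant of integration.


Step 1. Integrate ∫(3*x**3*log(x)) dx by parts with u = log(x), dv = (3*x**3) dx, so v = 3*x**4/4 [assuming x > 0]: now 3*x**4*log(x)/4 + ∫(-3*x**3/4) dx.
Step 2. Evaluate the standard form: now 3*x**4*log(x)/4 - 3*x**4/16.
Answer: 3*x**4*log(x)/4 - 3*x**4/16.


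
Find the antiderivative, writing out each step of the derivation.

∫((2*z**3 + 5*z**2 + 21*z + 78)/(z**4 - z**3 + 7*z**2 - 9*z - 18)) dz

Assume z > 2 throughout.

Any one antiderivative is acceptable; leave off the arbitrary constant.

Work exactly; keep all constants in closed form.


Step 1. Decompose ∫((2*z**3 + 5*z**2 + 21*z + 78)/(z**4 - z**3 + 7*z**2 - 9*z - 18)) dz by partial fractions, (2*z**3 + 5*z**2 + 21*z + 78)/(z**4 - z**3 + 7*z**2 - 9*z - 18) = -3/(z**2 + 9) - 2/(z + 1) + 4/(z - 2): now ∫(4/(z - 2)) dz + ∫(-2/(z + 1)) dz + ∫(-3/(z**2 + 9)) dz.
Step 2. Evaluate the standard form [assuming z > 2]: now 4*log(z - 2) + ∫(-2/(z + 1)) dz + ∫(-3/(z**2 + 9)) dz.
Step 3. Evaluate the standard form [assuming z > -1]: now 4*log(z - 2) - 2*log(z + 1) + ∫(-3/(z**2 + 9)) dz.
Step 4. Evaluate the standard form: now 4*log(z - 2) - 2*log(z + 1) - atan(z/3).
Answer: 4*log(z - 2) - 2*log(z + 1) - atan(z/3).


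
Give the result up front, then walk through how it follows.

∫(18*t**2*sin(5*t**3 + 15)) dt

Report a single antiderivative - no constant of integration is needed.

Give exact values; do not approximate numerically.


The answer is -6*cos(5*t**3 + 15)/5.
Step 1. Substitute u = t**3 + 3, turning ∫(18*t**2*sin(5*t**3 + 15)) dt into ∫(6*sin(5*u)) du: now ∫(6*sin(5*u)) du.
Step 2. Evaluate the standard form: now -6*cos(5*u)/5.
Step 3. Substitute back u = t**3 + 3: now -6*cos(5*t**3 + 15)/5.
Answer: -6*cos(5*t**3 + 15)/5.


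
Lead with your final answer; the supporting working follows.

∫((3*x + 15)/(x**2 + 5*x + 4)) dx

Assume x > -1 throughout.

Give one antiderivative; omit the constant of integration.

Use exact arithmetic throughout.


The answer is 4*log(x + 1) - log(x + 4).
Step 1. Decompose ∫((3*x + 15)/(x**2 + 5*x + 4)) dx by partial fractions, (3*x + 15)/(x**2 + 5*x + 4) = -1/(x + 4) + 4/(x + 1): now ∫(4/(x + 1)) dx + ∫(-1/(x + 4)) dx.
Step 2. Evaluate the standard form [assuming x > -4]: now -log(x + 4) + ∫(4/(x + 1)) dx.
Step 3. Evaluate the standard form [assuming x > -1]: now 4*log(x + 1) - log(x + 4).
Answer: 4*log(x + 1) - log(x + 4).


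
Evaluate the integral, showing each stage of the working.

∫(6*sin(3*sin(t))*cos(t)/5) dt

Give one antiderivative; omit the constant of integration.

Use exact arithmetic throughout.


Step 1. Substitute u = sin(t), turning ∫(6*sin(3*sin(t))*cos(t)/5) dt into ∫(6*sin(3*u)/5) du: now ∫(6*sin(3*u)/5) du.
Step 2. Evaluate the standard form: now -2*cos(3*u)/5.
Step 3. Substitute back u = sin(t): now -2*cos(3*sin(t))/5.
Answer: -2*cos(3*sin(t))/5.


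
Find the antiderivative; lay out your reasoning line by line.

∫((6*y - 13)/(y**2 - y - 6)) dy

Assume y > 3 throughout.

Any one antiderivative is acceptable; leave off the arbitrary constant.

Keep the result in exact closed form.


Step 1. Decompose ∫((6*y - 13)/(y**2 - y - 6)) dy by partial fractions, (6*y - 13)/(y**2 - y - 6) = 5/(y + 2) + 1/(y - 3): now ∫(1/(y - 3)) dy + ∫(5/(y + 2)) dy.
Step 2. Evaluate the standard form [assuming y > 3]: now log(y - 3) + ∫(5/(y + 2)) dy.
Step 3. Evaluate the standard form [assuming y > -2]: now log(y - 3) + 5*log(y + 2).
Answer: log(y - 3) + 5*log(y + 2).


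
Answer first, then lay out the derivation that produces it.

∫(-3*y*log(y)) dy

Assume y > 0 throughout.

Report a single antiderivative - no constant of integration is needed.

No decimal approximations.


The answer is -3*y**2*log(y)/2 + 3*y**2/4.
Step 1. Integrate ∫(-3*y*log(y)) dy by parts with u = log(y), dv = (-3*y) dy, so v = -3*y**2/2 [assuming y > 0]: now -3*y**2*log(y)/2 + ∫(3*y/2) dy.
Step 2. Evaluate the standard form: now -3*y**2*log(y)/2 + 3*y**2/4.
Answer: -3*y**2*log(y)/2 + 3*y**2/4.


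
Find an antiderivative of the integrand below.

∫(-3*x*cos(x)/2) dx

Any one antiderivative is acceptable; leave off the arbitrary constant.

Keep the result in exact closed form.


Answer: -3*x*sin(x)/2 - 3*cos(x)/2.


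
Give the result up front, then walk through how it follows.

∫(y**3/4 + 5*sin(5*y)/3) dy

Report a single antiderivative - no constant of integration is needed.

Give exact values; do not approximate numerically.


The answer is y**4/16 - cos(5*y)/3.
Step 1. Rewrite: now ∫(y**3/4) dy + ∫(5*sin(5*y)/3) dy.
Step 2. Evaluate the standard form: now y**4/16 + ∫(5*sin(5*y)/3) dy.
Step 3. Evaluate the standard form: now y**4/16 - cos(5*y)/3.
Answer: y**4/16 - cos(5*y)/3.


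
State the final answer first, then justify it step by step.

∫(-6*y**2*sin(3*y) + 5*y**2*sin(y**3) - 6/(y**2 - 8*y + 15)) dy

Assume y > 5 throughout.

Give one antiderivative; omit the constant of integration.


The answer is 2*y**2*cos(3*y) - 4*y*sin(3*y)/3 - 3*log(y - 5) + 3*log(y - 3) - 4*cos(3*y)/9 - 5*cos(y**3)/3.
Step 1. Rewrite: now ∫(-6*y**2*sin(3*y)) dy + ∫(5*y**2*sin(y**3)) dy + ∫(-6/(y**2 - 8*y + 15)) dy.
Step 2. Integrate ∫(-6*y**2*sin(3*y)) dy by parts with u = y**2, dv = (-6*sin(3*y)) dy, so v = 2*cos(3*y): now 2*y**2*cos(3*y) + ∫(-4*y*cos(3*y)) dy + ∫(5*y**2*sin(y**3)) dy + ∫(-6/(y**2 - 8*y + 15)) dy.
Step 3. Integrate ∫(-4*y*cos(3*y)) dy by parts with u = y, dv = (-4*cos(3*y)) dy, so v = -4*sin(3*y)/3: now 2*y**2*cos(3*y) - 4*y*sin(3*y)/3 + ∫(5*y**2*sin(y**3)) dy + ∫(-6/(y**2 - 8*y + 15)) dy + ∫(4*sin(3*y)/3) dy.
Step 4. Evaluate the standard form: now 2*y**2*cos(3*y) - 4*y*sin(3*y)/3 - 4*cos(3*y)/9 + ∫(5*y**2*sin(y**3)) dy + ∫(-6/(y**2 - 8*y + 15)) dy.
Step 5. Decompose ∫(-6/(y**2 - 8*y + 15)) dy by partial fractions, -6/(y**2 - 8*y + 15) = 3/(y - 3) - 3/(y - 5): now 2*y**2*cos(3*y) - 4*y*sin(3*y)/3 - 4*cos(3*y)/9 + ∫(5*y**2*sin(y**3)) dy + ∫(-3/(y - 5)) dy + ∫(3/(y - 3)) dy.
Step 6. Evaluate the standard form [assuming y > 5]: now 2*y**2*cos(3*y) - 4*y*sin(3*y)/3 - 3*log(y - 5) - 4*cos(3*y)/9 + ∫(5*y**2*sin(y**3)) dy + ∫(3/(y - 3)) dy.
Step 7. Evaluate the standard form [assuming y > 3]: now 2*y**2*cos(3*y) - 4*y*sin(3*y)/3 - 3*log(y - 5) + 3*log(y - 3) - 4*cos(3*y)/9 + ∫(5*y**2*sin(y**3)) dy.
Step 8. Substitute u = y**3, turning ∫(5*y**2*sin(y**3)) dy into ∫(5*sin(u)/3) du: now 2*y**2*cos(3*y) - 4*y*sin(3*y)/3 - 3*log(y - 5) + 3*log(y - 3) - 4*cos(3*y)/9 + ∫(5*sin(u)/3) du.
Step 9. Evaluate the standard form: now 2*y**2*cos(3*y) - 4*y*sin(3*y)/3 - 3*log(y - 5) + 3*log(y - 3) - 5*cos(u)/3 - 4*cos(3*y)/9.
Step 10. Substitute back u = y**3: now 2*y**2*cos(3*y) - 4*y*sin(3*y)/3 - 3*log(y - 5) + 3*log(y - 3) - 4*cos(3*y)/9 - 5*cos(y**3)/3.
Answer: 2*y**2*cos(3*y) - 4*y*sin(3*y)/3 - 3*log(y - 5) + 3*log(y - 3) - 4*cos(3*y)/9 - 5*cos(y**3)/3.


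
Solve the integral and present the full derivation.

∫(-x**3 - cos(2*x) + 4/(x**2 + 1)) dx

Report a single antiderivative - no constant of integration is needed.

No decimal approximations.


Step 1. Rewrite: now ∫(-x**3) dx + ∫(4/(x**2 + 1)) dx + ∫(-cos(2*x)) dx.
Step 2. Evaluate the standard form: now -x**4/4 + ∫(4/(x**2 + 1)) dx + ∫(-cos(2*x)) dx.
Step 3. Evaluate the standard form: now -x**4/4 - sin(2*x)/2 + ∫(4/(x**2 + 1)) dx.
Step 4. Evaluate the standard form: now -x**4/4 - sin(2*x)/2 + 4*atan(x).
Answer: -x**4/4 - sin(2*x)/2 + 4*atan(x).


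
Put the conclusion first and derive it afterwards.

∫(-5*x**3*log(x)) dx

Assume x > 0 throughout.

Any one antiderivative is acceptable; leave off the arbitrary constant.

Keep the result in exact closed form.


The answer is -5*x**4*log(x)/4 + 5*x**4/16.
Step 1. Integrate ∫(-5*x**3*log(x)) dx by parts with u = log(x), dv = (-5*x**3) dx, so v = -5*x**4/4 [assuming x > 0]: now -5*x**4*log(x)/4 + ∫(5*x**3/4) dx.
Step 2. Evaluate the standard form: now -5*x**4*log(x)/4 + 5*x**4/16.
Answer: -5*x**4*log(x)/4 + 5*x**4/16.


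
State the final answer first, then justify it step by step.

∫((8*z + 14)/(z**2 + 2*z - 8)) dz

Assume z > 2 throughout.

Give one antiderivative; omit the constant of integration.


The answer is 5*log(z - 2) + 3*log(z + 4).
Step 1. Decompose ∫((8*z + 14)/(z**2 + 2*z - 8)) dz by partial fractions, (8*z + 14)/(z**2 + 2*z - 8) = 3/(z + 4) + 5/(z - 2): now ∫(5/(z - 2)) dz + ∫(3/(z + 4)) dz.
Step 2. Evaluate the standard form [assuming z > 2]: now 5*log(z - 2) + ∫(3/(z + 4)) dz.
Step 3. Evaluate the standard form [assuming z > -4]: now 5*log(z - 2) + 3*log(z + 4).
Answer: 5*log(z - 2) + 3*log(z + 4).


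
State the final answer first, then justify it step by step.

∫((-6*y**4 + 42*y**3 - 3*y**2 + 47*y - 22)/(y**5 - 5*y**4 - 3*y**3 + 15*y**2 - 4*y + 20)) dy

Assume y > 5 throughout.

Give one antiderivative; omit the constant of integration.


The answer is 3*log(y - 5) - 5*log(y - 2) - 4*log(y + 2) - atan(y).
Step 1. Decompose ∫((-6*y**4 + 42*y**3 - 3*y**2 + 47*y - 22)/(y**5 - 5*y**4 - 3*y**3 + 15*y**2 - 4*y + 20)) dy by partial fractions, (-6*y**4 + 42*y**3 - 3*y**2 + 47*y - 22)/(y**5 - 5*y**4 - 3*y**3 + 15*y**2 - 4*y + 20) = -1/(y**2 + 1) - 4/(y + 2) - 5/(y - 2) + 3/(y - 5): now ∫(3/(y - 5)) dy + ∫(-5/(y - 2)) dy + ∫(-4/(y + 2)) dy + ∫(-1/(y**2 + 1)) dy.
Step 2. Evaluate the standard form [assuming y > 2]: now -5*log(y - 2) + ∫(3/(y - 5)) dy + ∫(-4/(y + 2)) dy + ∫(-1/(y**2 + 1)) dy.
Step 3. Evaluate the standard form [assuming y > 5]: now 3*log(y - 5) - 5*log(y - 2) + ∫(-4/(y + 2)) dy + ∫(-1/(y**2 + 1)) dy.
Step 4. Evaluate the standard form [assuming y > -2]: now 3*log(y - 5) - 5*log(y - 2) - 4*log(y + 2) + ∫(-1/(y**2 + 1)) dy.
Step 5. Evaluate the standard form: now 3*log(y - 5) - 5*log(y - 2) - 4*log(y + 2) - atan(y).
Answer: 3*log(y - 5) - 5*log(y - 2) - 4*log(y + 2) - atan(y).


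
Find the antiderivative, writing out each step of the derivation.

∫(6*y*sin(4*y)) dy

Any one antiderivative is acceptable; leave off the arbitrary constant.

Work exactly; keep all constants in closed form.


Step 1. Integrate ∫(6*y*sin(4*y)) dy by parts with u = y, dv = (6*sin(4*y)) dy, so v = -3*cos(4*y)/2: now -3*y*cos(4*y)/2 + ∫(3*cos(4*y)/2) dy.
Step 2. Evaluate the standard form: now -3*y*cos(4*y)/2 + 3*sin(4*y)/8.
Answer: -3*y*cos(4*y)/2 + 3*sin(4*y)/8.


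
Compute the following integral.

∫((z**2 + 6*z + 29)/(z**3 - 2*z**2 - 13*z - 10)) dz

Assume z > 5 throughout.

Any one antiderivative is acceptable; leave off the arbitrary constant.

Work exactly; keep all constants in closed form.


Answer: 2*log(z - 5) - 4*log(z + 1) + 3*log(z + 2).


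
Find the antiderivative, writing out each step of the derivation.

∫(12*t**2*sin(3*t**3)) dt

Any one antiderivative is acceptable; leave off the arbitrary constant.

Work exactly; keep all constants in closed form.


Step 1. Substitute u = t**3, turning ∫(12*t**2*sin(3*t**3)) dt into ∫(4*sin(3*u)) du: now ∫(4*sin(3*u)) du.
Step 2. Evaluate the standard form: now -4*cos(3*u)/3.
Step 3. Substitute back u = t**3: now -4*cos(3*t**3)/3.
Answer: -4*cos(3*t**3)/3.


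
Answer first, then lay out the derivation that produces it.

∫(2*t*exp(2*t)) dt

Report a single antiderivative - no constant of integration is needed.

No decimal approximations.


The answer is t*exp(2*t) - exp(2*t)/2.
Step 1. Integrate ∫(2*t*exp(2*t)) dt by parts with u = t, dv = (2*exp(2*t)) dt, so v = exp(2*t): now t*exp(2*t) + ∫(-exp(2*t)) dt.
Step 2. Evaluate the standard form: now t*exp(2*t) - exp(2*t)/2.
Answer: t*exp(2*t) - exp(2*t)/2.


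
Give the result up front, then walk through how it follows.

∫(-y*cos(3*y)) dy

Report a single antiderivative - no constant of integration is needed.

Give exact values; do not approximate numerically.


The answer is -y*sin(3*y)/3 - cos(3*y)/9.
Step 1. Integrate ∫(-y*cos(3*y)) dy by parts with u = y, dv = (-cos(3*y)) dy, so v = -sin(3*y)/3: now -y*sin(3*y)/3 + ∫(sin(3*y)/3) dy.
Step 2. Evaluate the standard form: now -y*sin(3*y)/3 - cos(3*y)/9.
Answer: -y*sin(3*y)/3 - cos(3*y)/9.


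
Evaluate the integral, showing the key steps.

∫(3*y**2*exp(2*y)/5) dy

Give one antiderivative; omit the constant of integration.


Step 1. Integrate ∫(3*y**2*exp(2*y)/5) dy by parts with u = y**2, dv = (3*exp(2*y)/5) dy, so v = 3*exp(2*y)/10: now 3*y**2*exp(2*y)/10 + ∫(-3*y*exp(2*y)/5) dy.
Step 2. Integrate ∫(-3*y*exp(2*y)/5) dy by parts with u = y, dv = (-3*exp(2*y)/5) dy, so v = -3*exp(2*y)/10: now 3*y**2*exp(2*y)/10 - 3*y*exp(2*y)/10 + ∫(3*exp(2*y)/10) dy.
Step 3. Evaluate the standard form: now 3*y**2*exp(2*y)/10 - 3*y*exp(2*y)/10 + 3*exp(2*y)/20.
Answer: 3*y**2*exp(2*y)/10 - 3*y*exp(2*y)/10 + 3*exp(2*y)/20.


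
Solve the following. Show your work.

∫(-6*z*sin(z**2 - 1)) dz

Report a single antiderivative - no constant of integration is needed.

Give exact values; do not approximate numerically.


Step 1. Substitute u = z**2 - 1, turning ∫(-6*z*sin(z**2 - 1)) dz into ∫(-3*sin(u)) du: now ∫(-3*sin(u)) du.
Step 2. Evaluate the standard form: now 3*cos(u).
Step 3. Substitute back u = z**2 - 1: now 3*cos(z**2 - 1).
Answer: 3*cos(z**2 - 1).


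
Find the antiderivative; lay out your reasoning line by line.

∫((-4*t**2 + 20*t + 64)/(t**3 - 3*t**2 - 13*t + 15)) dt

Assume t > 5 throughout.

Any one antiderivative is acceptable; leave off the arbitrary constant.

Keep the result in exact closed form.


Step 1. Decompose ∫((-4*t**2 + 20*t + 64)/(t**3 - 3*t**2 - 13*t + 15)) dt by partial fractions, (-4*t**2 + 20*t + 64)/(t**3 - 3*t**2 - 13*t + 15) = -1/(t + 3) - 5/(t - 1) + 2/(t - 5): now ∫(2/(t - 5)) dt + ∫(-5/(t - 1)) dt + ∫(-1/(t + 3)) dt.
Step 2. Evaluate the standard form [assuming t > 1]: now -5*log(t - 1) + ∫(2/(t - 5)) dt + ∫(-1/(t + 3)) dt.
Step 3. Evaluate the standard form [assuming t > -3]: now -5*log(t - 1) - log(t + 3) + ∫(2/(t - 5)) dt.
Step 4. Evaluate the standard form [assuming t > 5]: now 2*log(t - 5) - 5*log(t - 1) - log(t + 3).
Answer: 2*log(t - 5) - 5*log(t - 1) - log(t + 3).


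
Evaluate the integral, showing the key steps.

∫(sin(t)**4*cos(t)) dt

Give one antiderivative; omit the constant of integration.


Step 1. Substitute u = sin(t), turning ∫(sin(t)**4*cos(t)) dt into ∫(u**4) du: now ∫(u**4) du.
Step 2. Evaluate the standard form: now u**5/5.
Step 3. Substitute back u = sin(t): now sin(t)**5/5.
Answer: sin(t)**5/5.


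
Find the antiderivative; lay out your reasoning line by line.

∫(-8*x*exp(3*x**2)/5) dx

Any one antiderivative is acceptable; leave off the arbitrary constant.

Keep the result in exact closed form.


Step 1. Substitute u = x**2, turning ∫(-8*x*exp(3*x**2)/5) dx into ∫(-4*exp(3*u)/5) du: now ∫(-4*exp(3*u)/5) du.
Step 2. Evaluate the standard form: now -4*exp(3*u)/15.
Step 3. Substitute back u = x**2: now -4*exp(3*x**2)/15.
Answer: -4*exp(3*x**2)/15.


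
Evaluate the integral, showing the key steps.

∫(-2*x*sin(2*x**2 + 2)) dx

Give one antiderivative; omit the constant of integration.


Step 1. Substitute u = x**2 + 1, turning ∫(-2*x*sin(2*x**2 + 2)) dx into ∫(-sin(2*u)) du: now ∫(-sin(2*u)) du.
Step 2. Evaluate the standard form: now cos(2*u)/2.
Step 3. Substitute back u = x**2 + 1: now cos(2*x**2 + 2)/2.
Answer: cos(2*x**2 + 2)/2.


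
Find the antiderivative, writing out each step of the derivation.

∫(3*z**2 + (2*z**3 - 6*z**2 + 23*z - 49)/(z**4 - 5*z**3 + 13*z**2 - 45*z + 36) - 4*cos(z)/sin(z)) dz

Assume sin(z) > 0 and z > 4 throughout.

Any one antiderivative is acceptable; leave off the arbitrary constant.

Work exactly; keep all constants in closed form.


Step 1. Rewrite: now ∫(3*z**2) dz + ∫((2*z**3 - 6*z**2 + 23*z - 49)/(z**4 - 5*z**3 + 13*z**2 - 45*z + 36)) dz + ∫(-4*cos(z)/sin(z)) dz.
Step 2. Substitute u = sin(z), turning ∫(-4*cos(z)/sin(z)) dz into ∫(-4/u) du: now ∫(-4/u) du + ∫(3*z**2) dz + ∫((2*z**3 - 6*z**2 + 23*z - 49)/(z**4 - 5*z**3 + 13*z**2 - 45*z + 36)) dz.
Step 3. Evaluate the standard form [assuming u > 0]: now -4*log(u) + ∫(3*z**2) dz + ∫((2*z**3 - 6*z**2 + 23*z - 49)/(z**4 - 5*z**3 + 13*z**2 - 45*z + 36)) dz.
Step 4. Substitute back u = sin(z): now -4*log(sin(z)) + ∫(3*z**2) dz + ∫((2*z**3 - 6*z**2 + 23*z - 49)/(z**4 - 5*z**3 + 13*z**2 - 45*z + 36)) dz.
Step 5. Evaluate the standard form: now z**3 - 4*log(sin(z)) + ∫((2*z**3 - 6*z**2 + 23*z - 49)/(z**4 - 5*z**3 + 13*z**2 - 45*z + 36)) dz.
Step 6. Decompose ∫((2*z**3 - 6*z**2 + 23*z - 49)/(z**4 - 5*z**3 + 13*z**2 - 45*z + 36)) dz by partial fractions, (2*z**3 - 6*z**2 + 23*z - 49)/(z**4 - 5*z**3 + 13*z**2 - 45*z + 36) = -1/(z**2 + 9) + 1/(z - 1) + 1/(z - 4): now z**3 - 4*log(sin(z)) + ∫(1/(z - 4)) dz + ∫(1/(z - 1)) dz + ∫(-1/(z**2 + 9)) dz.
Step 7. Evaluate the standard form [assuming z > 1]: now z**3 + log(z - 1) - 4*log(sin(z)) + ∫(1/(z - 4)) dz + ∫(-1/(z**2 + 9)) dz.
Step 8. Evaluate the standard form [assuming z > 4]: now z**3 + log(z - 4) + log(z - 1) - 4*log(sin(z)) + ∫(-1/(z**2 + 9)) dz.
Step 9. Evaluate the standard form: now z**3 + log(z - 4) + log(z - 1) - 4*log(sin(z)) - atan(z/3)/3.
Answer: z**3 + log(z - 4) + log(z - 1) - 4*log(sin(z)) - atan(z/3)/3.


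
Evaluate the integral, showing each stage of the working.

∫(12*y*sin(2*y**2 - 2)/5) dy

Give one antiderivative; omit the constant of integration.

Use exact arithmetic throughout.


Step 1. Substitute u = y**2 - 1, turning ∫(12*y*sin(2*y**2 - 2)/5) dy into ∫(6*sin(2*u)/5) du: now ∫(6*sin(2*u)/5) du.
Step 2. Evaluate the standard form: now -3*cos(2*u)/5.
Step 3. Substitute back u = y**2 - 1: now -3*cos(2*y**2 - 2)/5.
Answer: -3*cos(2*y**2 - 2)/5.


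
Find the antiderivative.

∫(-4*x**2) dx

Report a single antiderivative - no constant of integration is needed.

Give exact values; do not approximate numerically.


Answer: -4*x**3/3.


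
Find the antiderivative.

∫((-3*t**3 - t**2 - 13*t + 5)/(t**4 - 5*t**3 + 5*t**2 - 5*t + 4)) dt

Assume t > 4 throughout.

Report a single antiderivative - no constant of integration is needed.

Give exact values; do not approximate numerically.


Answer: -5*log(t - 4) + 2*log(t - 1) + 2*atan(t).


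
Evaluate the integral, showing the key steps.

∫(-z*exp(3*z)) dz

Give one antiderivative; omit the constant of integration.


Step 1. Integrate ∫(-z*exp(3*z)) dz by parts with u = z, dv = (-exp(3*z)) dz, so v = -exp(3*z)/3: now -z*exp(3*z)/3 + ∫(exp(3*z)/3) dz.
Step 2. Evaluate the standard form: now -z*exp(3*z)/3 + exp(3*z)/9.
Answer: -z*exp(3*z)/3 + exp(3*z)/9.


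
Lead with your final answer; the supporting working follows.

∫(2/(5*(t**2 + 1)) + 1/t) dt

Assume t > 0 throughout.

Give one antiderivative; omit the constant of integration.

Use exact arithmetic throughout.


The answer is log(t) + 2*atan(t)/5.
Step 1. Rewrite: now ∫(1/t) dt + ∫(2/(5*(t**2 + 1))) dt.
Step 2. Evaluate the standard form [assuming t > 0]: now log(t) + ∫(2/(5*(t**2 + 1))) dt.
Step 3. Evaluate the standard form: now log(t) + 2*atan(t)/5.
Answer: log(t) + 2*atan(t)/5.
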